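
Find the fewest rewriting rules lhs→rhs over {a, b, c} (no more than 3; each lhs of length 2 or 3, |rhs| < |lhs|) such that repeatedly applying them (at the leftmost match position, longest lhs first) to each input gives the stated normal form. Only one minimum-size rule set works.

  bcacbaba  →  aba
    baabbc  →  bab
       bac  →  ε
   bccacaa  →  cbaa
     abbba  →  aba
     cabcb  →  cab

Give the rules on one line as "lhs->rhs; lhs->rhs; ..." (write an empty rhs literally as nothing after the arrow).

  | bcacbaba => acbaba => bbaba => aba
  | baabbc => baac => bab
  | bac => bb => ε
  | bccacaa => cacaa => cbaa

ac->b; bb->; bc->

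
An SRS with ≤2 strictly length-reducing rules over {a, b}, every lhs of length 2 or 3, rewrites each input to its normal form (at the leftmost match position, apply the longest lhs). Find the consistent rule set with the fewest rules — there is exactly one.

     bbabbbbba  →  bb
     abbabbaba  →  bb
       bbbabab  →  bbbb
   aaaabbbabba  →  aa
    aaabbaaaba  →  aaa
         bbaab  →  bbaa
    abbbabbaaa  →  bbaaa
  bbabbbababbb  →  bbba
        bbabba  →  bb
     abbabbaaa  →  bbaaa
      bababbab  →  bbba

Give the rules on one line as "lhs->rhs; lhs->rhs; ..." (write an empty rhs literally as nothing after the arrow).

ab->a; aba->

  | bbabbbbba => bbabbbba => bbabbba => bbabba => bbaba => bb
  | abbabbaba => ababbaba => bbaba => bb
  | bbbabab => bbbb
  | aaaabbbabba => aaaabbabba => aaaababba => aaabba => aaaba => aa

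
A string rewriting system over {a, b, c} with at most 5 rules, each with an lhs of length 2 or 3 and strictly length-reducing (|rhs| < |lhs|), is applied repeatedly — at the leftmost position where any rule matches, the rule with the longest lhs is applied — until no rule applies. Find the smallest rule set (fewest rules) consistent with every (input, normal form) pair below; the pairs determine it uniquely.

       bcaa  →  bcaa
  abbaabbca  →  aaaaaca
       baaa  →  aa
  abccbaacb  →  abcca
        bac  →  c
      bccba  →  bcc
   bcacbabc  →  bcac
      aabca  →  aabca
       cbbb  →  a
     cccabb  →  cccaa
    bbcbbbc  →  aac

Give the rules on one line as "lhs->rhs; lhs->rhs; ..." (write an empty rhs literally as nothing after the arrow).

  | bcaa
  | abbaabbca => aaaabbca => aaaaaca
  | baaa => aa
  | abccbaacb => abccacb => abcca

ba->; bb->a; cb->; cba->c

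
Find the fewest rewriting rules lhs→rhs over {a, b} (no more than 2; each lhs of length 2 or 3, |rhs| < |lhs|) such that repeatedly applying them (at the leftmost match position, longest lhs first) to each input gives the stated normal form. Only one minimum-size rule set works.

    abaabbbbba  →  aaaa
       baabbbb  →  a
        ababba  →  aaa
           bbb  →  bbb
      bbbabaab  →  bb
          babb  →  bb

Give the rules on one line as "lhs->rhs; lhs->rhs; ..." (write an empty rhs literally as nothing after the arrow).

ab->a; ba->

  | abaabbbbba => aaabbbbba => aaabbbba => aaabbba => aaabba => aaaba => aaaa
  | baabbbb => abbbb => abbb => abb => ab => a
  | ababba => aabba => aaba => aaa
  | bbb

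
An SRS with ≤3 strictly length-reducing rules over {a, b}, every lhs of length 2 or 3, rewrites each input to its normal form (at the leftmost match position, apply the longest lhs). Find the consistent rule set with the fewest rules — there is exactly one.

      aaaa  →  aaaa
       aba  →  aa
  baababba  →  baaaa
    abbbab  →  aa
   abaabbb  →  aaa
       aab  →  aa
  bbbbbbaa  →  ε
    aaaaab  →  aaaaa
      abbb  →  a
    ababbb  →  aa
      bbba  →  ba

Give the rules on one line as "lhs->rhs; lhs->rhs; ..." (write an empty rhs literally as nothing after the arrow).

ab->a; bb->; bba->bb

  | aaaa
  | aba => aa
  | baababba => baaabba => baaaba => baaaa
  | abbbab => abbab => abab => aab => aa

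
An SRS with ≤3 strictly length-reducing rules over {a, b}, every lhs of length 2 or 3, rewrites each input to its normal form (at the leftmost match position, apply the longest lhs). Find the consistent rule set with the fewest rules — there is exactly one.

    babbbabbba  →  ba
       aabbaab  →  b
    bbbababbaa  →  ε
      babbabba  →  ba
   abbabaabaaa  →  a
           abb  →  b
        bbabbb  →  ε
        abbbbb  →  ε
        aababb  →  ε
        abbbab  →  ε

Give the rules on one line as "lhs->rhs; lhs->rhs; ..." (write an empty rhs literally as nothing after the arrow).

aa->; ab->; bb->

  | babbbabbba => bbbabbba => babbba => bbba => ba
  | aabbaab => bbaab => aab => b
  | bbbababbaa => bababbaa => babbaa => bbaa => aa => ε
  | babbabba => bbabba => abba => ba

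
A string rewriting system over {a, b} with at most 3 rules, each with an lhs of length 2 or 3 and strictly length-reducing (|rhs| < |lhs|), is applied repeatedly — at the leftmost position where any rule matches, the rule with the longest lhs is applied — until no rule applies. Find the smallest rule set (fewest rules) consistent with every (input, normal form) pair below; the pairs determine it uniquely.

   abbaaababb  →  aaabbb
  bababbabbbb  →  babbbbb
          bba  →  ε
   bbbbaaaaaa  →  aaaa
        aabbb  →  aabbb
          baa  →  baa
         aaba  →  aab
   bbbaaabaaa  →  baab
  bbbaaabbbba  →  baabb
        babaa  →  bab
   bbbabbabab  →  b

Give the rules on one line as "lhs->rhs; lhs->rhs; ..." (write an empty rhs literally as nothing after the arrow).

  | abbaaababb => aaababb => aaabbb
  | bababbabbbb => babbbabbbb => babbbbb
  | bba => ε
  | bbbbaaaaaa => bbaaaaa => aaaa

aba->ab; bba->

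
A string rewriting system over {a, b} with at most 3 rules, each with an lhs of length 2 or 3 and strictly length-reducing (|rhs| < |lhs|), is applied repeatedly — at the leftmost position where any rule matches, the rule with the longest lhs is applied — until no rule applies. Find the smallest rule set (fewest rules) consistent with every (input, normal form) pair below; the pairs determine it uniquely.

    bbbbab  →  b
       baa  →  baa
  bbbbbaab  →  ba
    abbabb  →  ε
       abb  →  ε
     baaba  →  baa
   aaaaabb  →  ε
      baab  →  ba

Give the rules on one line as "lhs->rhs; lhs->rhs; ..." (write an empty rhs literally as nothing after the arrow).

  | bbbbab => bbab => ab => b
  | baa
  | bbbbbaab => bbbaab => baab => bab => ba
  | abbabb => bbabb => abb => bb => ε

ab->b; bab->ba; bb->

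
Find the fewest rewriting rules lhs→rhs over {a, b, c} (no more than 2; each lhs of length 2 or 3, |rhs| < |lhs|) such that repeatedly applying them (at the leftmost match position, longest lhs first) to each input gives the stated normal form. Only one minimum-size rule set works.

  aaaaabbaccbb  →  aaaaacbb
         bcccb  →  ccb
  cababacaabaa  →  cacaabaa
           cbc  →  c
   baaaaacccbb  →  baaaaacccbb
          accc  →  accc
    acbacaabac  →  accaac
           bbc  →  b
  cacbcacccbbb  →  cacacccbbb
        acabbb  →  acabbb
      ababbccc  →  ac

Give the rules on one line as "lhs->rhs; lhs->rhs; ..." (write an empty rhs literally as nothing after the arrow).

bac->c; bc->

  | aaaaabbaccbb => aaaaabccbb => aaaaacbb
  | bcccb => ccb
  | cababacaabaa => cabacaabaa => cacaabaa
  | cbc => c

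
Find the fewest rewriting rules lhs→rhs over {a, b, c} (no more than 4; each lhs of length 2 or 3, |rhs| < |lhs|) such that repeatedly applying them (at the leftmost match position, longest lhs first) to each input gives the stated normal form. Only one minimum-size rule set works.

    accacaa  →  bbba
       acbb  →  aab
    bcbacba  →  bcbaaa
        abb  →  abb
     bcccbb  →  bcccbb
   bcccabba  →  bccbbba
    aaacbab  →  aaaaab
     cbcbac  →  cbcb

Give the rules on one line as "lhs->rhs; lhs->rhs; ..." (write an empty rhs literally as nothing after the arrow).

ac->; acb->aa; acc->bc; ca->b

  | accacaa => bcacaa => bbcaa => bbba
  | acbb => aab
  | bcbacba => bcbaaa
  | abb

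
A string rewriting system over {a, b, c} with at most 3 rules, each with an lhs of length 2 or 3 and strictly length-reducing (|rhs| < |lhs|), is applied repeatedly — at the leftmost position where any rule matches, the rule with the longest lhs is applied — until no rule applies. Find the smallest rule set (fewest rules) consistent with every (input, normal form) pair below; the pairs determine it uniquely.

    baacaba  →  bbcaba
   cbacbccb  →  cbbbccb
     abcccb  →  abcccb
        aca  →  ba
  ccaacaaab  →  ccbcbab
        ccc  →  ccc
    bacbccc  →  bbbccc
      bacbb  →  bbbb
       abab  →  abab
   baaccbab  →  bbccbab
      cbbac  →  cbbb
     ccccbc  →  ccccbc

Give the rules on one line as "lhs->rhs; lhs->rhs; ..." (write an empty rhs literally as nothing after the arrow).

  | baacaba => bbcaba
  | cbacbccb => cbbbccb
  | abcccb
  | aca => ba

aa->b; ac->b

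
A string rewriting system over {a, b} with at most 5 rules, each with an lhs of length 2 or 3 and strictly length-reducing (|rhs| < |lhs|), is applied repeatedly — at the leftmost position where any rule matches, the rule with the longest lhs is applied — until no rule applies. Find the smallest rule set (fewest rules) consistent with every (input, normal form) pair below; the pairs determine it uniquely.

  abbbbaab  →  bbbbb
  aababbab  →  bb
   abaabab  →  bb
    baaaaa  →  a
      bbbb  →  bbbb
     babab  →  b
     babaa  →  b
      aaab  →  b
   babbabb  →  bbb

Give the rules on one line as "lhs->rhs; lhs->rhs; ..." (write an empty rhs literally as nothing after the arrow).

  | abbbbaab => bbbbaab => bbbbb
  | aababbab => ababbab => babbab => bbab => bb
  | abaabab => baabab => bbab => bb
  | baaaaa => baaa => ba => a

ab->b; ba->a; baa->b; bab->b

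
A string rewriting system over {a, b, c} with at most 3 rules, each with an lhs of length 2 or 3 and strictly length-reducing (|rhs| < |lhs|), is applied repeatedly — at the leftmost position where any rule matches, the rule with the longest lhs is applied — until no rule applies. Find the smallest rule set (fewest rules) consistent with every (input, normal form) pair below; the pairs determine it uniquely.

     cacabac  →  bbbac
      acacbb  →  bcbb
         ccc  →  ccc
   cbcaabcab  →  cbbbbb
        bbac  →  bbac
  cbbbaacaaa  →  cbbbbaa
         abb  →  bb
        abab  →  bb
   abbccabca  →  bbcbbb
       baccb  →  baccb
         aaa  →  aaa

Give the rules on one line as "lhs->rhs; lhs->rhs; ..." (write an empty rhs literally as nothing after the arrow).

ab->b; ca->b

  | cacabac => bcabac => bbbac
  | acacbb => abcbb => bcbb
  | ccc
  | cbcaabcab => cbbabcab => cbbbcab => cbbbbb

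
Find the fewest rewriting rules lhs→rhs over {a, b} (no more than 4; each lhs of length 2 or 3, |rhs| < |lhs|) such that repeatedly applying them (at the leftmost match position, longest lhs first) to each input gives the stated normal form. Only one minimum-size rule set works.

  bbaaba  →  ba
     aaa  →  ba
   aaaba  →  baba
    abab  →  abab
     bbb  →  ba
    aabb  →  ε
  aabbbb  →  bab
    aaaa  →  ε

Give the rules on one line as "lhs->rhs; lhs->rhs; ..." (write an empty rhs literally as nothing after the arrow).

  | bbaaba => aaba => ba
  | aaa => ba
  | aaaba => baba
  | abab

aa->b; aab->b; bb->; bbb->ba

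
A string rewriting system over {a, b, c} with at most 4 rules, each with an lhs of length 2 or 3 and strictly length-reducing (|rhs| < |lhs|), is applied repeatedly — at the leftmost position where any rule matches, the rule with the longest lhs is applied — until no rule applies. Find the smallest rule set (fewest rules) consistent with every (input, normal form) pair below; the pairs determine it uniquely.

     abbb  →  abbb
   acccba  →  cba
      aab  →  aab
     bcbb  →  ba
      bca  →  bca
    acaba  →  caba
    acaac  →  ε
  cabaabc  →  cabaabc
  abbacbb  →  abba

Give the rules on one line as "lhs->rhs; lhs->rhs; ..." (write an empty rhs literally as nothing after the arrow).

ac->c; cbb->a; cc->

  | abbb
  | acccba => cccba => cba
  | aab
  | bcbb => ba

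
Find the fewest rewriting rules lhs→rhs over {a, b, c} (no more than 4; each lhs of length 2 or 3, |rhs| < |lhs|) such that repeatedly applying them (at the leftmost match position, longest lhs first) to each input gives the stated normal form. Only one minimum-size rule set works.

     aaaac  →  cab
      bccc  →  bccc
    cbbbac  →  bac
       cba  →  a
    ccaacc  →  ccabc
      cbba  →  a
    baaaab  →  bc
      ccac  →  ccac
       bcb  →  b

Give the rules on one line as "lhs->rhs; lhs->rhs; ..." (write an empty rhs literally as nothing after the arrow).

  | aaaac => caac => cab
  | bccc
  | cbbbac => bac
  | cba => a

aa->c; aac->ab; cb->; cbb->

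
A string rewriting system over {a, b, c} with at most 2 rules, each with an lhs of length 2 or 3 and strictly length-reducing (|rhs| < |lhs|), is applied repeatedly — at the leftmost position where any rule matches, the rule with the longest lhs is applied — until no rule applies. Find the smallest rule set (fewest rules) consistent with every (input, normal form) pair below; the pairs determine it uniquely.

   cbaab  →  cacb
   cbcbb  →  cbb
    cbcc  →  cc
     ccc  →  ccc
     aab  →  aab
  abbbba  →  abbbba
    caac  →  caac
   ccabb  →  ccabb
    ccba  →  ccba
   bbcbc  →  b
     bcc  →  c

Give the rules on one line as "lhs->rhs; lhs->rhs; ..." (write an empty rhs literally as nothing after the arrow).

baa->ac; bc->

  | cbaab => cacb
  | cbcbb => cbb
  | cbcc => cc
  | ccc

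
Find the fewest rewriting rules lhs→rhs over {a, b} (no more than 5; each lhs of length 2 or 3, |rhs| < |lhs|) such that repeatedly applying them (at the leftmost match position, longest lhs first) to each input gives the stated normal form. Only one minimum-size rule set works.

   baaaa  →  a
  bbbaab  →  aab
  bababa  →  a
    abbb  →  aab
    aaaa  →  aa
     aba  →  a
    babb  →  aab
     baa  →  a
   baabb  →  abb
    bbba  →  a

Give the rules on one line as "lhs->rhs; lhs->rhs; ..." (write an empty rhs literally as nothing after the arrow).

aaa->a; ba->; bab->aa; bbb->ab

  | baaaa => aaa => a
  | bbbaab => abaab => aab
  | bababa => aaaba => aba => a
  | abbb => aab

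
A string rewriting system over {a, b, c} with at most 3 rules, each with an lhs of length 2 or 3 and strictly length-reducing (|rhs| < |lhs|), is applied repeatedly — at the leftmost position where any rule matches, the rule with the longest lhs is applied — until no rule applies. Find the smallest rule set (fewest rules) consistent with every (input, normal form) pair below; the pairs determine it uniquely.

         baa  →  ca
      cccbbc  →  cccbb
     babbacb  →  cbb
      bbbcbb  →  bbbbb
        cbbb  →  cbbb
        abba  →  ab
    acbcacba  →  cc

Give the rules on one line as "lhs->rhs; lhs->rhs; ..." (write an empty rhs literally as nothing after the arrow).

  | baa => ca
  | cccbbc => cccbb
  | babbacb => cbbacb => cbccb => cbcb => cbb
  | bbbcbb => bbbbb

acc->; ba->c; bc->b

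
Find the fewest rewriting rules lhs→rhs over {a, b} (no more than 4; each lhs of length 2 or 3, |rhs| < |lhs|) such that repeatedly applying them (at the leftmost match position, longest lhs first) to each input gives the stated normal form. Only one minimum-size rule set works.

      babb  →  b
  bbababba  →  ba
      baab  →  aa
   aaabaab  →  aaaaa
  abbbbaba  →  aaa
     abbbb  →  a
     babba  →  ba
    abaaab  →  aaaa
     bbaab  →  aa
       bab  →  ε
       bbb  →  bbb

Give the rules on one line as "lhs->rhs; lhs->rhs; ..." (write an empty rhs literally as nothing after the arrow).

  | babb => b
  | bbababba => babba => ba
  | baab => aab => aa
  | aaabaab => aaaaab => aaaaa

ab->a; baa->aa; bab->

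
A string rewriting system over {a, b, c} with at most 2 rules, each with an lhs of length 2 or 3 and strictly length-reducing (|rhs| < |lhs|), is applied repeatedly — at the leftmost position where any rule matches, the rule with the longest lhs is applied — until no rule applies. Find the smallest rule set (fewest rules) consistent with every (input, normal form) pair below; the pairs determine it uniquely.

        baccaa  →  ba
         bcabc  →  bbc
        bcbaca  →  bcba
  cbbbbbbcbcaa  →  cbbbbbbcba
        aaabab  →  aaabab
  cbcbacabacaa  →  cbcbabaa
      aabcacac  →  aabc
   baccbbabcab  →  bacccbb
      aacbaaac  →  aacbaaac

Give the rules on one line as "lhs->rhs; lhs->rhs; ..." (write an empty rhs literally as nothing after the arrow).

bba->c; ca->

  | baccaa => baca => ba
  | bcabc => bbc
  | bcbaca => bcba
  | cbbbbbbcbcaa => cbbbbbbcba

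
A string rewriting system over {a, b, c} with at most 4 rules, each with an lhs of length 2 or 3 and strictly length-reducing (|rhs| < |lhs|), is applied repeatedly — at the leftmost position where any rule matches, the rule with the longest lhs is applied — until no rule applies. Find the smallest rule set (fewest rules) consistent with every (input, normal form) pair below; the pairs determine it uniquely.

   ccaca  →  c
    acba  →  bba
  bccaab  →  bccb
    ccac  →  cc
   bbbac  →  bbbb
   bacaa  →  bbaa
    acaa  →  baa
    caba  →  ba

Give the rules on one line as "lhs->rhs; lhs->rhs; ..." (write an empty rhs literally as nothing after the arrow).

ac->b; ca->; caa->c

  | ccaca => cca => c
  | acba => bba
  | bccaab => bccb
  | ccac => cc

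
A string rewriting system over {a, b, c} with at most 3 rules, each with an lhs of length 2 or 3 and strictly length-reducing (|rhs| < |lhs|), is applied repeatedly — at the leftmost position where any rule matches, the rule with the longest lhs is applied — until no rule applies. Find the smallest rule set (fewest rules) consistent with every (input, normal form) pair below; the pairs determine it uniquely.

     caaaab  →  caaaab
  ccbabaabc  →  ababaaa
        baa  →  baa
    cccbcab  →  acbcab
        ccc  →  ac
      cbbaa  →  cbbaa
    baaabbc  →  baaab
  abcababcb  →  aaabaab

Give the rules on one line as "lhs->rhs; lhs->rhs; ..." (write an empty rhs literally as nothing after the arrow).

  | caaaab
  | ccbabaabc => ababaabc => ababaaa
  | baa
  | cccbcab => acbcab

abc->aa; bbc->b; cc->a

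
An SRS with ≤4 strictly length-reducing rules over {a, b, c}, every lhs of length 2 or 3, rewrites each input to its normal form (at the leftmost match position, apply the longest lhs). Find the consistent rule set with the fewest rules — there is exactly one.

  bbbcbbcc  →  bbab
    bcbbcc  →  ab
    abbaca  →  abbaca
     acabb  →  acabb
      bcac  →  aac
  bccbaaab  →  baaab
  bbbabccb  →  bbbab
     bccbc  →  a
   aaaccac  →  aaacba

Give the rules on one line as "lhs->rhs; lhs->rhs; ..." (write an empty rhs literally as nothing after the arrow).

bc->a; bcc->; cac->ba

  | bbbcbbcc => bbabbcc => bbab
  | bcbbcc => abbcc => ab
  | abbaca
  | acabb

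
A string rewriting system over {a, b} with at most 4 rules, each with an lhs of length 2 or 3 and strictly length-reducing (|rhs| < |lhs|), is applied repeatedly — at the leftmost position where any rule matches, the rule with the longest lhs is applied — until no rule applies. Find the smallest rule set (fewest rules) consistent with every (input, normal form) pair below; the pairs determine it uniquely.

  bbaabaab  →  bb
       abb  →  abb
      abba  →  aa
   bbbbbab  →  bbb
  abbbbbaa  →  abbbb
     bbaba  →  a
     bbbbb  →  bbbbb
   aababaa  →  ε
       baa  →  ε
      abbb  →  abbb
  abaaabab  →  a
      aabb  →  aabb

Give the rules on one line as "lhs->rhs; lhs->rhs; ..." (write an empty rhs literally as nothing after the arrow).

  | bbaabaab => bbaab => bb
  | abb
  | abba => aba => aa
  | bbbbbab => bbbbaa => bbb

aaa->; ba->a; baa->; bab->aa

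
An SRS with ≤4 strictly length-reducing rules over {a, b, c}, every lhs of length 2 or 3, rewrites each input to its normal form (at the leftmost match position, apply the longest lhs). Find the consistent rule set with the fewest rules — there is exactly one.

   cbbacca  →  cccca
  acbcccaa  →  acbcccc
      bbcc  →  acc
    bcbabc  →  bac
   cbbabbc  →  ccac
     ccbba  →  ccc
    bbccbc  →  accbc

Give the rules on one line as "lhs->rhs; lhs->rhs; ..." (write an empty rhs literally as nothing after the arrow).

aa->c; bb->a; bcb->ba

  | cbbacca => caacca => cccca
  | acbcccaa => acbcccc
  | bbcc => acc
  | bcbabc => baabc => bcbc => bac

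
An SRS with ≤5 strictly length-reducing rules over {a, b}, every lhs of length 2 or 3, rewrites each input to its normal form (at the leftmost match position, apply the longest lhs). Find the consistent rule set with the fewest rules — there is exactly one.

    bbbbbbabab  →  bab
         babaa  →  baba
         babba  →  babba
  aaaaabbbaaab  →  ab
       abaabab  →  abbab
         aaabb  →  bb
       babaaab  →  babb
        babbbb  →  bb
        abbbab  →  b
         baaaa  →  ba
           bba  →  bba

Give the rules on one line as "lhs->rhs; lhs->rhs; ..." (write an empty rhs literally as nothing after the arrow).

  | bbbbbbabab => abbbabab => aaabab => bab
  | babaa => baba
  | babba
  | aaaaabbbaaab => aabbbaaab => bbbaaab => aaaab => ab

aa->a; aaa->; aab->b; bbb->a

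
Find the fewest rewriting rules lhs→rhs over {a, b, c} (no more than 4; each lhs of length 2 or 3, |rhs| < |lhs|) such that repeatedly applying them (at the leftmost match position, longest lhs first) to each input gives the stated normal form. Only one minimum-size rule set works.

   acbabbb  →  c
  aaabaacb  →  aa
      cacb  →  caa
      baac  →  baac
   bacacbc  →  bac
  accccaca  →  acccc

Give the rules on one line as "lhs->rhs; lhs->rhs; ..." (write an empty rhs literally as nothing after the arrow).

  | acbabbb => aaabbb => acbb => aab => c
  | aaabaacb => acaacb => acb => aa
  | cacb => caa
  | baac

aab->c; aca->; cb->a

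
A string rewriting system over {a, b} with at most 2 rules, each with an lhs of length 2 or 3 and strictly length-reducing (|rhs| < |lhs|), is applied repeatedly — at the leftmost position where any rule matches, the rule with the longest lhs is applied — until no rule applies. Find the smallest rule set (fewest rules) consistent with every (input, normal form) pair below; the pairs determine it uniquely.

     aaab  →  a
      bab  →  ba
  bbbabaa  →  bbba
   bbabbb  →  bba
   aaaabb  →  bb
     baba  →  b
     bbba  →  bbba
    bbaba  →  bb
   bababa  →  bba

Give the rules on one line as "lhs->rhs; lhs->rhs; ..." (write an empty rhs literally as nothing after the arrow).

  | aaab => ab => a
  | bab => ba
  | bbbabaa => bbbaaa => bbba
  | bbabbb => bbabb => bbab => bba

aa->; ab->a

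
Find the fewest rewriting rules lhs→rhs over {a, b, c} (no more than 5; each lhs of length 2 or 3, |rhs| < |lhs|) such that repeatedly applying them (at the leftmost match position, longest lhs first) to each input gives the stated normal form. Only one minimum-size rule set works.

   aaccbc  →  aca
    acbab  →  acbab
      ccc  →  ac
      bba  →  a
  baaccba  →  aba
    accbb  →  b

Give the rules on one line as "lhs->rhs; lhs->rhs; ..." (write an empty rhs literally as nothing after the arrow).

aa->b; bb->; bc->a; cc->a

  | aaccbc => bccbc => acbc => aca
  | acbab
  | ccc => ac
  | bba => a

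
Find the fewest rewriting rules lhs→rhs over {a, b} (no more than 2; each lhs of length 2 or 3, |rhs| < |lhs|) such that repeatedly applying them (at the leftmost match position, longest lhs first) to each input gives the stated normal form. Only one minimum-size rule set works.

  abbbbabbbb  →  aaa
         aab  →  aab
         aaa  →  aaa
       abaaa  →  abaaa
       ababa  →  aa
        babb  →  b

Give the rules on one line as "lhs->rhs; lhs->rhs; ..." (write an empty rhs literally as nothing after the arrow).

bab->; bbb->a

  | abbbbabbbb => aababbbb => aabbb => aaa
  | aab
  | aaa
  | abaaa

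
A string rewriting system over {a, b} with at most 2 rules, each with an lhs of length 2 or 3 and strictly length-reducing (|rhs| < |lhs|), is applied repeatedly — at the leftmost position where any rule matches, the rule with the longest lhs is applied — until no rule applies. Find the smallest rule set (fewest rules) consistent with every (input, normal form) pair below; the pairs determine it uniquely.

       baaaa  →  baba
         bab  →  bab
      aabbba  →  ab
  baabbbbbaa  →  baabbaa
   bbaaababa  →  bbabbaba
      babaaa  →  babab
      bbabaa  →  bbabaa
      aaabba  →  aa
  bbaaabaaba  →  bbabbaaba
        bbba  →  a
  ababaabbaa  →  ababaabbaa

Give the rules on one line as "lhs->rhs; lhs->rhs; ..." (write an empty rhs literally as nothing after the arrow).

aaa->ab; bbb->

  | baaaa => baba
  | bab
  | aabbba => aaa => ab
  | baabbbbbaa => baabbaa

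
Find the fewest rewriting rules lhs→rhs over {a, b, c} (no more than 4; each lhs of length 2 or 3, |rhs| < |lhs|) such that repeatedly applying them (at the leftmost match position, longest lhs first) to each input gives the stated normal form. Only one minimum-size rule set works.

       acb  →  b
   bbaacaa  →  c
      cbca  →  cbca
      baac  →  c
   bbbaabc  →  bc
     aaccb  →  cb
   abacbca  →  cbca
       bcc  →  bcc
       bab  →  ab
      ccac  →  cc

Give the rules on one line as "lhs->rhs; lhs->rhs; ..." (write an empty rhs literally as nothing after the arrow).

  | acb => b
  | bbaacaa => baacaa => aacaa => caa => c
  | cbca
  | baac => aac => c

aa->; ac->; ba->a; ccb->cb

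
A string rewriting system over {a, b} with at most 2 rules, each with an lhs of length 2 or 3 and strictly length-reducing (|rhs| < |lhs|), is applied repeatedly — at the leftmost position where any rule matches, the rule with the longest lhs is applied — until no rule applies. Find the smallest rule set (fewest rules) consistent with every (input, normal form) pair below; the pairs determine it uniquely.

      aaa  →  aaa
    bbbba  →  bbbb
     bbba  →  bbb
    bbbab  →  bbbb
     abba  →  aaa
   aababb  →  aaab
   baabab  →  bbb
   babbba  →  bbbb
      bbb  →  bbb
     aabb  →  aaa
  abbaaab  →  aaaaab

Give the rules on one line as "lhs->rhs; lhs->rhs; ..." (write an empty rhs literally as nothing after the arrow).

  | aaa
  | bbbba => bbbb
  | bbba => bbb
  | bbbab => bbbb

abb->aa; ba->b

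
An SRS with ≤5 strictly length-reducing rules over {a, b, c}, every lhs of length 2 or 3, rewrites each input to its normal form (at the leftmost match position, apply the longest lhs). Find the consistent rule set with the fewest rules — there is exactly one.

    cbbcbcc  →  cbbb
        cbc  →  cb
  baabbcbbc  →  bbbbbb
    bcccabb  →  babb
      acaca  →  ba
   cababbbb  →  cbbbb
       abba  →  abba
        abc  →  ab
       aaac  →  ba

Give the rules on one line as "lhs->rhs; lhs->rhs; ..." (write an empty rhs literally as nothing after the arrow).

  | cbbcbcc => cbbbcc => cbbbc => cbbb
  | cbc => cb
  | baabbcbbc => bbbbcbbc => bbbbbbc => bbbbbb
  | bcccabb => bccabb => bcabb => babb

aa->b; aba->; ac->a; bc->b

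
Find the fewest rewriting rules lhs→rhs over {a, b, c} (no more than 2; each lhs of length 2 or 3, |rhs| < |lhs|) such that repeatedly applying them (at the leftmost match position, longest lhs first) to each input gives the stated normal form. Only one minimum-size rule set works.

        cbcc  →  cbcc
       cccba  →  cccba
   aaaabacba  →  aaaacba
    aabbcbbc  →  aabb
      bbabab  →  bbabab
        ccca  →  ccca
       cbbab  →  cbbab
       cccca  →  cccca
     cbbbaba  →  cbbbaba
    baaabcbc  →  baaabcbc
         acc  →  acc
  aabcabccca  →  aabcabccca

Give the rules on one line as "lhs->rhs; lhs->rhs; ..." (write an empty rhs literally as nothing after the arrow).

bac->c; bbc->b

  | cbcc
  | cccba
  | aaaabacba => aaaacba
  | aabbcbbc => aabbbc => aabb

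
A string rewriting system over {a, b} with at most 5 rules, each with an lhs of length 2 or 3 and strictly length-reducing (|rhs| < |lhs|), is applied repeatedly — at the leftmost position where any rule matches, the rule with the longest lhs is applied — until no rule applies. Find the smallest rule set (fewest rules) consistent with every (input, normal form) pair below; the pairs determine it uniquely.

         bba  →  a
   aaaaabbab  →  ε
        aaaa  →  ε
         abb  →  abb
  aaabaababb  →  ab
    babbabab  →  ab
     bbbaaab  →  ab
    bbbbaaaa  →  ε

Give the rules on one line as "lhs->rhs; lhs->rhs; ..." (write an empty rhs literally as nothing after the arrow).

  | bba => ba => a
  | aaaaabbab => aaabbab => abbab => aba => aa => ε
  | aaaa => aa => ε
  | abb

aa->; aab->ab; ba->a; bab->a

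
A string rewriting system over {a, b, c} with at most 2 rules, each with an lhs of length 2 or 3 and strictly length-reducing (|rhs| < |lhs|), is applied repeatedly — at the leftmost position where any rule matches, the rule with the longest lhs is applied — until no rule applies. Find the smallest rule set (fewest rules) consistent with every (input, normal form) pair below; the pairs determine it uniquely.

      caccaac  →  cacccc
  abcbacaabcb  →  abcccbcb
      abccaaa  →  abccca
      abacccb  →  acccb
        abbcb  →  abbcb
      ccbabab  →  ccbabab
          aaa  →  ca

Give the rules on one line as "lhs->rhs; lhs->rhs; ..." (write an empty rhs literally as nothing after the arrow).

  | caccaac => cacccc
  | abcbacaabcb => abccaabcb => abcccbcb
  | abccaaa => abccca
  | abacccb => acccb

aa->c; bac->c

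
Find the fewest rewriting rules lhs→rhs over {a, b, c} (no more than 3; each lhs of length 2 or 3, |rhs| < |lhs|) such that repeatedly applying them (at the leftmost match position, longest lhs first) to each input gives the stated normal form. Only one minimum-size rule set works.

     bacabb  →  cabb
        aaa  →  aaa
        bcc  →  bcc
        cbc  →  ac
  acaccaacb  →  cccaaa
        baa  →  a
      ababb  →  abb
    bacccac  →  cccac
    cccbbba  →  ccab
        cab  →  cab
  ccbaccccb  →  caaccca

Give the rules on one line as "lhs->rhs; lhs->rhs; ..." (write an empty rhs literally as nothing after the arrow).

aca->c; ba->; cb->a

  | bacabb => cabb
  | aaa
  | bcc
  | cbc => ac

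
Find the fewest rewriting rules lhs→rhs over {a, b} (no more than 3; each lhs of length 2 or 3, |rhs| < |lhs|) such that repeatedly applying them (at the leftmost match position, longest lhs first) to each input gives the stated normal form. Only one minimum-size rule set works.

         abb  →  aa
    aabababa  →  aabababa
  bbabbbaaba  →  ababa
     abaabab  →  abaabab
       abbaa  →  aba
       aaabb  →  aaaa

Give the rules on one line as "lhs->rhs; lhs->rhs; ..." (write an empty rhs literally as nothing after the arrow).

bb->a; bba->b

  | abb => aa
  | aabababa
  | bbabbbaaba => bbbbaaba => abbaaba => ababa
  | abaabab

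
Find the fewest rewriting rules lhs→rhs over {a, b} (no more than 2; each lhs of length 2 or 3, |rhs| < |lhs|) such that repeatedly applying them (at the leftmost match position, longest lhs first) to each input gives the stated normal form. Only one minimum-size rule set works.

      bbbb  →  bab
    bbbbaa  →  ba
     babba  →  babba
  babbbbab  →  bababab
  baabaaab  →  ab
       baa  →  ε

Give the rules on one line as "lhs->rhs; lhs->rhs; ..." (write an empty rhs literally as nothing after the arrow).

baa->; bbb->ba

  | bbbb => bab
  | bbbbaa => babaa => ba
  | babba
  | babbbbab => bababab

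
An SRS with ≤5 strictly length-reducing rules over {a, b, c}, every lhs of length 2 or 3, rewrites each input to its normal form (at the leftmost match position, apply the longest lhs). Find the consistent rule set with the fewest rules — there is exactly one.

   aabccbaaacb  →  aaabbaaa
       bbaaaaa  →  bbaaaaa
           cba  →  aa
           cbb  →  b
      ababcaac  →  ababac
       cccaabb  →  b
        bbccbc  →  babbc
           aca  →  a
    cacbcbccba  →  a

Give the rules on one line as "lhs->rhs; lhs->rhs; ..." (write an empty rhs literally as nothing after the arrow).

bcc->ab; ca->; cb->; cba->aa

  | aabccbaaacb => aaabbaaacb => aaabbaaa
  | bbaaaaa
  | cba => aa
  | cbb => b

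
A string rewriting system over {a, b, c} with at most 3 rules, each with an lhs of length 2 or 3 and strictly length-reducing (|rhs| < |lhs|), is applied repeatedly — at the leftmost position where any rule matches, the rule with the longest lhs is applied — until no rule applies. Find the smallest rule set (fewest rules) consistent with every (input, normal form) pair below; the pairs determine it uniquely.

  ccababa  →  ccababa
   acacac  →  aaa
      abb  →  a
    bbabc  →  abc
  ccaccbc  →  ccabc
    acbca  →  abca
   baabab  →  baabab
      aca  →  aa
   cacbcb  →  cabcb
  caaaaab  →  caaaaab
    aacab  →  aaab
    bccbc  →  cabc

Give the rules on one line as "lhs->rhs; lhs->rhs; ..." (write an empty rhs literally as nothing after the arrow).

  | ccababa
  | acacac => aacac => aaac => aaa
  | abb => a
  | bbabc => abc

ac->a; bb->; bcc->ca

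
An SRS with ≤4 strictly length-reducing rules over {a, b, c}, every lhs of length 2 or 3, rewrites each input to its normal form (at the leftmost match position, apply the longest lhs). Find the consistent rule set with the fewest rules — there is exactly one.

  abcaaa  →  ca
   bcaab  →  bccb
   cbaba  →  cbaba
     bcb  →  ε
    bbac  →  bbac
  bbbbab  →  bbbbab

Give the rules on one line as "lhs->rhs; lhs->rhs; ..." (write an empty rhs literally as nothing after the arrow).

aa->c; abc->; bcb->

  | abcaaa => aaa => ca
  | bcaab => bccb
  | cbaba
  | bcb => ε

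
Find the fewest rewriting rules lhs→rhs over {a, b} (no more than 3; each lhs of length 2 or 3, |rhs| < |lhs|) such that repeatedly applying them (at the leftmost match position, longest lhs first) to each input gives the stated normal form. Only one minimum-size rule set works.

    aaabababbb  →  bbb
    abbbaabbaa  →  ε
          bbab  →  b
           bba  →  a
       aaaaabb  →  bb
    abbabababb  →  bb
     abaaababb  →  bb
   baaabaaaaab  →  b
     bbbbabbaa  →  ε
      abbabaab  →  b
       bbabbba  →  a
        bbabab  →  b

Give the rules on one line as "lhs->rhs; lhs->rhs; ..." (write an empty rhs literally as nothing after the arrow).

  | aaabababbb => abababbb => bababbb => ababbb => babbb => abbb => bbb
  | abbbaabbaa => bbbaabbaa => bbaabbaa => baabbaa => aabbaa => bbaa => baa => aa => ε
  | bbab => bab => ab => b
  | bba => ba => a

aa->; ab->b; ba->a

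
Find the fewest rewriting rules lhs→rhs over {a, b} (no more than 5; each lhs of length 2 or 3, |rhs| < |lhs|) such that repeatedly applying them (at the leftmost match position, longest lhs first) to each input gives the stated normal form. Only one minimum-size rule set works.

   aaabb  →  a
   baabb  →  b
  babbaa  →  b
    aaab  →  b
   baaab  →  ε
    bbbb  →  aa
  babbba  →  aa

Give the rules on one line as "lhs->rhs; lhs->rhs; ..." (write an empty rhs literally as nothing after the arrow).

aaa->; ba->b; bab->; bb->a

  | aaabb => bb => a
  | baabb => babb => b
  | babbaa => baa => ba => b
  | aaab => b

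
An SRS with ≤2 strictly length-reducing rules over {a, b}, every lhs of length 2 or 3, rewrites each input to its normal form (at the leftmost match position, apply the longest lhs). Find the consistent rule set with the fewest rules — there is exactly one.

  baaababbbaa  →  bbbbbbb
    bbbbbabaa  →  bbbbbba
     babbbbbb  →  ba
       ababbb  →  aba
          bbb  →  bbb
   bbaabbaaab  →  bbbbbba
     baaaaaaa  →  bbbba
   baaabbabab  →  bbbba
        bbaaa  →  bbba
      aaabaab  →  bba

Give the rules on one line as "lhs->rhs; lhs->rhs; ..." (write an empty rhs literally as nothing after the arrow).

  | baaababbbaa => bbababbbaa => bbaabbbaa => bbbbbbaa => bbbbbbb
  | bbbbbabaa => bbbbbaaa => bbbbbba
  | babbbbbb => babbbbb => babbbb => babbb => babb => bab => ba
  | ababbb => ababb => abab => aba

aa->b; bab->ba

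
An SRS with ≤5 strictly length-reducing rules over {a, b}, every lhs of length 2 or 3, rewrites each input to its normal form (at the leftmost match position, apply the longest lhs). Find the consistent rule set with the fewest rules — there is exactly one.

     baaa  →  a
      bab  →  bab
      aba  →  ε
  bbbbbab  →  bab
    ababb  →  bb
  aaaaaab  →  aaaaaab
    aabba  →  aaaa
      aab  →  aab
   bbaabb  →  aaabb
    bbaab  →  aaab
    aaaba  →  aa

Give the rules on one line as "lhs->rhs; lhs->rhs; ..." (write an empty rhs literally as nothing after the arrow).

aba->; baa->; bba->aa; bbb->b

  | baaa => a
  | bab
  | aba => ε
  | bbbbbab => bbbab => bab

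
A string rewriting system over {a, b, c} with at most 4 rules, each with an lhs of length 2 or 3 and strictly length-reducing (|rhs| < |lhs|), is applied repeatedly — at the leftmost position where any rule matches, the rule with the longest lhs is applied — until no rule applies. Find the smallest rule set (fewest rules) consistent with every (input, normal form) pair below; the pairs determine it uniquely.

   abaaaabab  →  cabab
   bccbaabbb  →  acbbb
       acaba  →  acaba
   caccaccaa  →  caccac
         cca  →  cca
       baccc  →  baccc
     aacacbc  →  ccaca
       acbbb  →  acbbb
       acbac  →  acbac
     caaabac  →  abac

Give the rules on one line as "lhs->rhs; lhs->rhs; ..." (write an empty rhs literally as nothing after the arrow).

aa->c; baa->; bc->a; caa->

  | abaaaabab => aaabab => cabab
  | bccbaabbb => acbaabbb => acbbb
  | acaba
  | caccaccaa => caccac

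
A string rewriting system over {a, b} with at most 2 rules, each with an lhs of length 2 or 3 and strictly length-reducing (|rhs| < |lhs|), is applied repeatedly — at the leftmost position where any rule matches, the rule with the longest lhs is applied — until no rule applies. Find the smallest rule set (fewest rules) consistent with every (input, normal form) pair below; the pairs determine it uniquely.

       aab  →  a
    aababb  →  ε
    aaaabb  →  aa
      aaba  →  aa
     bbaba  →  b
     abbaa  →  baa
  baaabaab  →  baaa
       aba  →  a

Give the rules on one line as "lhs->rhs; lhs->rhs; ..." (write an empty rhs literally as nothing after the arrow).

ab->; bba->b

  | aab => a
  | aababb => aabb => ab => ε
  | aaaabb => aaab => aa
  | aaba => aa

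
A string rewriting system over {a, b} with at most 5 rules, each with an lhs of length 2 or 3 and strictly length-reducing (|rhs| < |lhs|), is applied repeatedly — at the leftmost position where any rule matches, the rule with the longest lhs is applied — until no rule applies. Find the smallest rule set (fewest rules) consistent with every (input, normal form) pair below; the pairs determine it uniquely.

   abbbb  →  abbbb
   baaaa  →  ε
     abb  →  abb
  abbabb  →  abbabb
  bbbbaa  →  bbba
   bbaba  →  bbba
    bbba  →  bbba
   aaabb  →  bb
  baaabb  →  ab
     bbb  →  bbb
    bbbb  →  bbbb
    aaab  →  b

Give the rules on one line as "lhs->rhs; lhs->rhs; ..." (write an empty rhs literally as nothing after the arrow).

aaa->; aab->a; aba->ba; baa->a

  | abbbb
  | baaaa => aaa => ε
  | abb
  | abbabb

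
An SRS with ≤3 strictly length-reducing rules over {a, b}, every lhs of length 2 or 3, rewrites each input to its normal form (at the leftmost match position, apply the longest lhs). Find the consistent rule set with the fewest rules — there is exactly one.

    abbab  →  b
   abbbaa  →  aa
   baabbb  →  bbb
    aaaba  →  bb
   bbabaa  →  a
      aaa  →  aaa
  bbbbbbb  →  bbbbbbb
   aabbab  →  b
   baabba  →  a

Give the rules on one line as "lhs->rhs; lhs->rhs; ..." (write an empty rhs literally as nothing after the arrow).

ab->b; aba->bb; ba->a

  | abbab => bbab => bab => ab => b
  | abbbaa => bbbaa => bbaa => baa => aa
  | baabbb => aabbb => abbb => bbb
  | aaaba => aabb => abb => bb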